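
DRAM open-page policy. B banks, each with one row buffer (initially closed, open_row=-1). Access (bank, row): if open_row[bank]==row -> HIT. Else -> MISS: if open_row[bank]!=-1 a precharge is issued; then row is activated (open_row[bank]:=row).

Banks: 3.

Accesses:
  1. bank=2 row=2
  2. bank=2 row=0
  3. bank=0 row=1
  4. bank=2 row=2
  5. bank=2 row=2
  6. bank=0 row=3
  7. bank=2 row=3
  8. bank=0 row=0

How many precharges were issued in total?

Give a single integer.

Answer: 5

Derivation:
Acc 1: bank2 row2 -> MISS (open row2); precharges=0
Acc 2: bank2 row0 -> MISS (open row0); precharges=1
Acc 3: bank0 row1 -> MISS (open row1); precharges=1
Acc 4: bank2 row2 -> MISS (open row2); precharges=2
Acc 5: bank2 row2 -> HIT
Acc 6: bank0 row3 -> MISS (open row3); precharges=3
Acc 7: bank2 row3 -> MISS (open row3); precharges=4
Acc 8: bank0 row0 -> MISS (open row0); precharges=5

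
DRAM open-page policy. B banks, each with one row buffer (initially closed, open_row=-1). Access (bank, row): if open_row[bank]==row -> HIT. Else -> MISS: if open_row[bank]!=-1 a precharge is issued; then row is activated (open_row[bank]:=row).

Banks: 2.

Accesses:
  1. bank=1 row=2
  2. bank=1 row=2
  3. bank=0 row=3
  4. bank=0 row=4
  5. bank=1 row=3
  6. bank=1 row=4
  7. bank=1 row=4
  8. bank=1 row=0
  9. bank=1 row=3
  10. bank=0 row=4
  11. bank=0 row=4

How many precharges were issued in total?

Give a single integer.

Acc 1: bank1 row2 -> MISS (open row2); precharges=0
Acc 2: bank1 row2 -> HIT
Acc 3: bank0 row3 -> MISS (open row3); precharges=0
Acc 4: bank0 row4 -> MISS (open row4); precharges=1
Acc 5: bank1 row3 -> MISS (open row3); precharges=2
Acc 6: bank1 row4 -> MISS (open row4); precharges=3
Acc 7: bank1 row4 -> HIT
Acc 8: bank1 row0 -> MISS (open row0); precharges=4
Acc 9: bank1 row3 -> MISS (open row3); precharges=5
Acc 10: bank0 row4 -> HIT
Acc 11: bank0 row4 -> HIT

Answer: 5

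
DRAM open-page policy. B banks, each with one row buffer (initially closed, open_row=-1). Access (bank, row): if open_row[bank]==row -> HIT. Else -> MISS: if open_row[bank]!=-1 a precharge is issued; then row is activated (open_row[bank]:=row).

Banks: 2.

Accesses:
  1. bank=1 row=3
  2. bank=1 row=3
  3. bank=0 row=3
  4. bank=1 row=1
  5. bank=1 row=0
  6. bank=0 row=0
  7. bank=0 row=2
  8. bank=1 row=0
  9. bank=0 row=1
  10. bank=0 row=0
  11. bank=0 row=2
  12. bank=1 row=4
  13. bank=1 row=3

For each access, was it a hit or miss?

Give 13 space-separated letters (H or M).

Acc 1: bank1 row3 -> MISS (open row3); precharges=0
Acc 2: bank1 row3 -> HIT
Acc 3: bank0 row3 -> MISS (open row3); precharges=0
Acc 4: bank1 row1 -> MISS (open row1); precharges=1
Acc 5: bank1 row0 -> MISS (open row0); precharges=2
Acc 6: bank0 row0 -> MISS (open row0); precharges=3
Acc 7: bank0 row2 -> MISS (open row2); precharges=4
Acc 8: bank1 row0 -> HIT
Acc 9: bank0 row1 -> MISS (open row1); precharges=5
Acc 10: bank0 row0 -> MISS (open row0); precharges=6
Acc 11: bank0 row2 -> MISS (open row2); precharges=7
Acc 12: bank1 row4 -> MISS (open row4); precharges=8
Acc 13: bank1 row3 -> MISS (open row3); precharges=9

Answer: M H M M M M M H M M M M M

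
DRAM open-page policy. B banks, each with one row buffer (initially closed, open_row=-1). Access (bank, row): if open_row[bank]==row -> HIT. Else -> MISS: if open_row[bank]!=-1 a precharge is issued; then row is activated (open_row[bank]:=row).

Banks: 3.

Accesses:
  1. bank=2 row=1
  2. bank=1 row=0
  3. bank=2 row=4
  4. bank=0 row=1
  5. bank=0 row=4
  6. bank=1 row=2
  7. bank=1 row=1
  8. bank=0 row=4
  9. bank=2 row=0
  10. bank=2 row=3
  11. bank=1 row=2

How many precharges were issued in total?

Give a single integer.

Answer: 7

Derivation:
Acc 1: bank2 row1 -> MISS (open row1); precharges=0
Acc 2: bank1 row0 -> MISS (open row0); precharges=0
Acc 3: bank2 row4 -> MISS (open row4); precharges=1
Acc 4: bank0 row1 -> MISS (open row1); precharges=1
Acc 5: bank0 row4 -> MISS (open row4); precharges=2
Acc 6: bank1 row2 -> MISS (open row2); precharges=3
Acc 7: bank1 row1 -> MISS (open row1); precharges=4
Acc 8: bank0 row4 -> HIT
Acc 9: bank2 row0 -> MISS (open row0); precharges=5
Acc 10: bank2 row3 -> MISS (open row3); precharges=6
Acc 11: bank1 row2 -> MISS (open row2); precharges=7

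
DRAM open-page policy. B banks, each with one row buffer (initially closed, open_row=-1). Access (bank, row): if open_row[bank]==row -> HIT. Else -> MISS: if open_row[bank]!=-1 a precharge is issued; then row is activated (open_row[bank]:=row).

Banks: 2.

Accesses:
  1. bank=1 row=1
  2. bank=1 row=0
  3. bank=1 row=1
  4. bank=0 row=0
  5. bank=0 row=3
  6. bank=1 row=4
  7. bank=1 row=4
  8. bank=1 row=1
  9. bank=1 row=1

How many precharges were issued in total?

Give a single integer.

Answer: 5

Derivation:
Acc 1: bank1 row1 -> MISS (open row1); precharges=0
Acc 2: bank1 row0 -> MISS (open row0); precharges=1
Acc 3: bank1 row1 -> MISS (open row1); precharges=2
Acc 4: bank0 row0 -> MISS (open row0); precharges=2
Acc 5: bank0 row3 -> MISS (open row3); precharges=3
Acc 6: bank1 row4 -> MISS (open row4); precharges=4
Acc 7: bank1 row4 -> HIT
Acc 8: bank1 row1 -> MISS (open row1); precharges=5
Acc 9: bank1 row1 -> HIT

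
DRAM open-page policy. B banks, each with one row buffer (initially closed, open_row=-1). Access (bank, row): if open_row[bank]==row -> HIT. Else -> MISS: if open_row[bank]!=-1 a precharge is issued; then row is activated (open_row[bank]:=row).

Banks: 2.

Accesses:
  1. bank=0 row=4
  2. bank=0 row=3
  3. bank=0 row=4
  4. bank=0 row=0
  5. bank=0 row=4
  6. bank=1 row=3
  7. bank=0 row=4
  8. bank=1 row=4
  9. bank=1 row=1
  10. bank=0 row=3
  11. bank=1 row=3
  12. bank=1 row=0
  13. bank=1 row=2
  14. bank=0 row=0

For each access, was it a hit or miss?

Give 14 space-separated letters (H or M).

Acc 1: bank0 row4 -> MISS (open row4); precharges=0
Acc 2: bank0 row3 -> MISS (open row3); precharges=1
Acc 3: bank0 row4 -> MISS (open row4); precharges=2
Acc 4: bank0 row0 -> MISS (open row0); precharges=3
Acc 5: bank0 row4 -> MISS (open row4); precharges=4
Acc 6: bank1 row3 -> MISS (open row3); precharges=4
Acc 7: bank0 row4 -> HIT
Acc 8: bank1 row4 -> MISS (open row4); precharges=5
Acc 9: bank1 row1 -> MISS (open row1); precharges=6
Acc 10: bank0 row3 -> MISS (open row3); precharges=7
Acc 11: bank1 row3 -> MISS (open row3); precharges=8
Acc 12: bank1 row0 -> MISS (open row0); precharges=9
Acc 13: bank1 row2 -> MISS (open row2); precharges=10
Acc 14: bank0 row0 -> MISS (open row0); precharges=11

Answer: M M M M M M H M M M M M M M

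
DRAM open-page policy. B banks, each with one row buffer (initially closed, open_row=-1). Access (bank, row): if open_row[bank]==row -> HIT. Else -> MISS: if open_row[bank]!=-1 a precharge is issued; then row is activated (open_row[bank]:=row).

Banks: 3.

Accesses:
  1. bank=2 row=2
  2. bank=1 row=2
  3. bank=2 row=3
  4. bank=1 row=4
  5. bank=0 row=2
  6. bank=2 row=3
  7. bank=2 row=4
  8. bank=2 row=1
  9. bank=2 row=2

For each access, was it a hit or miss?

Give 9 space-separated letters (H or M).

Answer: M M M M M H M M M

Derivation:
Acc 1: bank2 row2 -> MISS (open row2); precharges=0
Acc 2: bank1 row2 -> MISS (open row2); precharges=0
Acc 3: bank2 row3 -> MISS (open row3); precharges=1
Acc 4: bank1 row4 -> MISS (open row4); precharges=2
Acc 5: bank0 row2 -> MISS (open row2); precharges=2
Acc 6: bank2 row3 -> HIT
Acc 7: bank2 row4 -> MISS (open row4); precharges=3
Acc 8: bank2 row1 -> MISS (open row1); precharges=4
Acc 9: bank2 row2 -> MISS (open row2); precharges=5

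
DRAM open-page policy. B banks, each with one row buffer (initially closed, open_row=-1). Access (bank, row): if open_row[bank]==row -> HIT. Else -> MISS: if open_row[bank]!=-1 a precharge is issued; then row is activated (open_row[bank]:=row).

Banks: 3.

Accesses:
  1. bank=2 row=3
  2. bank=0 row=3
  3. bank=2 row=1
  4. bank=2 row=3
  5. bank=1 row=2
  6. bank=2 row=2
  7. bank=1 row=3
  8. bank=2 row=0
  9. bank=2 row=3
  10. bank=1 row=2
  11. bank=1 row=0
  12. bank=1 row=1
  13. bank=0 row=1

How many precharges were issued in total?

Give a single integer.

Acc 1: bank2 row3 -> MISS (open row3); precharges=0
Acc 2: bank0 row3 -> MISS (open row3); precharges=0
Acc 3: bank2 row1 -> MISS (open row1); precharges=1
Acc 4: bank2 row3 -> MISS (open row3); precharges=2
Acc 5: bank1 row2 -> MISS (open row2); precharges=2
Acc 6: bank2 row2 -> MISS (open row2); precharges=3
Acc 7: bank1 row3 -> MISS (open row3); precharges=4
Acc 8: bank2 row0 -> MISS (open row0); precharges=5
Acc 9: bank2 row3 -> MISS (open row3); precharges=6
Acc 10: bank1 row2 -> MISS (open row2); precharges=7
Acc 11: bank1 row0 -> MISS (open row0); precharges=8
Acc 12: bank1 row1 -> MISS (open row1); precharges=9
Acc 13: bank0 row1 -> MISS (open row1); precharges=10

Answer: 10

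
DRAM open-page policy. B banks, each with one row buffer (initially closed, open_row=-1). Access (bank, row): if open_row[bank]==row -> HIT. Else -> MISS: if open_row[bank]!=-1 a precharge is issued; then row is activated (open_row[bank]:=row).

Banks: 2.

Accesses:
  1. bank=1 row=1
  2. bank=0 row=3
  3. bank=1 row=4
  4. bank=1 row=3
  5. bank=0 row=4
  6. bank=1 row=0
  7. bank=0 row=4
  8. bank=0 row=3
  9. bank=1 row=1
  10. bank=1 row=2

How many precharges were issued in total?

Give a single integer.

Answer: 7

Derivation:
Acc 1: bank1 row1 -> MISS (open row1); precharges=0
Acc 2: bank0 row3 -> MISS (open row3); precharges=0
Acc 3: bank1 row4 -> MISS (open row4); precharges=1
Acc 4: bank1 row3 -> MISS (open row3); precharges=2
Acc 5: bank0 row4 -> MISS (open row4); precharges=3
Acc 6: bank1 row0 -> MISS (open row0); precharges=4
Acc 7: bank0 row4 -> HIT
Acc 8: bank0 row3 -> MISS (open row3); precharges=5
Acc 9: bank1 row1 -> MISS (open row1); precharges=6
Acc 10: bank1 row2 -> MISS (open row2); precharges=7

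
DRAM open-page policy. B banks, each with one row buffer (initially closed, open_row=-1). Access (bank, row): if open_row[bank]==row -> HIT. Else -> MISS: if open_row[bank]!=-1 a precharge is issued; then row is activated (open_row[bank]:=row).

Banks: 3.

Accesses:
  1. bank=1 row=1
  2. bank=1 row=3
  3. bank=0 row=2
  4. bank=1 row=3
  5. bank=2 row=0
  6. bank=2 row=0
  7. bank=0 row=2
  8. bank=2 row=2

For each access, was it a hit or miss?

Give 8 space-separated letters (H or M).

Acc 1: bank1 row1 -> MISS (open row1); precharges=0
Acc 2: bank1 row3 -> MISS (open row3); precharges=1
Acc 3: bank0 row2 -> MISS (open row2); precharges=1
Acc 4: bank1 row3 -> HIT
Acc 5: bank2 row0 -> MISS (open row0); precharges=1
Acc 6: bank2 row0 -> HIT
Acc 7: bank0 row2 -> HIT
Acc 8: bank2 row2 -> MISS (open row2); precharges=2

Answer: M M M H M H H M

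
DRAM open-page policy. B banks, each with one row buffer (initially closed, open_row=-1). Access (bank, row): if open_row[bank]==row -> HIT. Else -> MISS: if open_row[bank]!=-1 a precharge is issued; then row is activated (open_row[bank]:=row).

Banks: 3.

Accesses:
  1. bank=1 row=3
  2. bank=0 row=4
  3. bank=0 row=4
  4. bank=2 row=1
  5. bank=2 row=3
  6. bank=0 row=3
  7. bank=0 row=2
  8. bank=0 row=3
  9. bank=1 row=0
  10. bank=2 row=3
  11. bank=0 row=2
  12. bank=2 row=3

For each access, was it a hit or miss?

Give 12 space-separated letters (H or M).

Acc 1: bank1 row3 -> MISS (open row3); precharges=0
Acc 2: bank0 row4 -> MISS (open row4); precharges=0
Acc 3: bank0 row4 -> HIT
Acc 4: bank2 row1 -> MISS (open row1); precharges=0
Acc 5: bank2 row3 -> MISS (open row3); precharges=1
Acc 6: bank0 row3 -> MISS (open row3); precharges=2
Acc 7: bank0 row2 -> MISS (open row2); precharges=3
Acc 8: bank0 row3 -> MISS (open row3); precharges=4
Acc 9: bank1 row0 -> MISS (open row0); precharges=5
Acc 10: bank2 row3 -> HIT
Acc 11: bank0 row2 -> MISS (open row2); precharges=6
Acc 12: bank2 row3 -> HIT

Answer: M M H M M M M M M H M H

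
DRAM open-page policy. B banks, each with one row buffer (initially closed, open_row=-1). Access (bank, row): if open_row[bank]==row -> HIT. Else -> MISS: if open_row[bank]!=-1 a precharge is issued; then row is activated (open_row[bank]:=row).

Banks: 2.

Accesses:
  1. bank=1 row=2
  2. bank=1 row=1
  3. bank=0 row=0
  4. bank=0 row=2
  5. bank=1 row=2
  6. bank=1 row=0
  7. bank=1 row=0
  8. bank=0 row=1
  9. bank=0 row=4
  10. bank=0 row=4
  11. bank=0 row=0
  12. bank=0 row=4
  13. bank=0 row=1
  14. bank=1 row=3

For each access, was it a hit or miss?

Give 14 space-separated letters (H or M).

Answer: M M M M M M H M M H M M M M

Derivation:
Acc 1: bank1 row2 -> MISS (open row2); precharges=0
Acc 2: bank1 row1 -> MISS (open row1); precharges=1
Acc 3: bank0 row0 -> MISS (open row0); precharges=1
Acc 4: bank0 row2 -> MISS (open row2); precharges=2
Acc 5: bank1 row2 -> MISS (open row2); precharges=3
Acc 6: bank1 row0 -> MISS (open row0); precharges=4
Acc 7: bank1 row0 -> HIT
Acc 8: bank0 row1 -> MISS (open row1); precharges=5
Acc 9: bank0 row4 -> MISS (open row4); precharges=6
Acc 10: bank0 row4 -> HIT
Acc 11: bank0 row0 -> MISS (open row0); precharges=7
Acc 12: bank0 row4 -> MISS (open row4); precharges=8
Acc 13: bank0 row1 -> MISS (open row1); precharges=9
Acc 14: bank1 row3 -> MISS (open row3); precharges=10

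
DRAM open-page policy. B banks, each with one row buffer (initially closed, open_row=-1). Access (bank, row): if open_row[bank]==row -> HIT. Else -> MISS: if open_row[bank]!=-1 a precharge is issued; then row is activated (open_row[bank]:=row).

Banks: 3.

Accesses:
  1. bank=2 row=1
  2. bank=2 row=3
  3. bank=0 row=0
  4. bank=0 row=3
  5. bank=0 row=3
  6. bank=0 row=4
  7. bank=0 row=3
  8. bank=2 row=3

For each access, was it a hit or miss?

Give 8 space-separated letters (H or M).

Acc 1: bank2 row1 -> MISS (open row1); precharges=0
Acc 2: bank2 row3 -> MISS (open row3); precharges=1
Acc 3: bank0 row0 -> MISS (open row0); precharges=1
Acc 4: bank0 row3 -> MISS (open row3); precharges=2
Acc 5: bank0 row3 -> HIT
Acc 6: bank0 row4 -> MISS (open row4); precharges=3
Acc 7: bank0 row3 -> MISS (open row3); precharges=4
Acc 8: bank2 row3 -> HIT

Answer: M M M M H M M H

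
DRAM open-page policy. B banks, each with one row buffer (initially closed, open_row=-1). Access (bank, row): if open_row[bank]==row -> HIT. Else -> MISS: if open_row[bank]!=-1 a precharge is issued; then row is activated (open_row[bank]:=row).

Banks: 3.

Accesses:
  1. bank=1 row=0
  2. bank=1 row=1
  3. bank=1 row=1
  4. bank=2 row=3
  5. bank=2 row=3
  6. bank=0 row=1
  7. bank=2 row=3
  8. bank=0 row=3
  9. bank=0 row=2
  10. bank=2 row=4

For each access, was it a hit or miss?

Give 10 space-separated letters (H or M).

Acc 1: bank1 row0 -> MISS (open row0); precharges=0
Acc 2: bank1 row1 -> MISS (open row1); precharges=1
Acc 3: bank1 row1 -> HIT
Acc 4: bank2 row3 -> MISS (open row3); precharges=1
Acc 5: bank2 row3 -> HIT
Acc 6: bank0 row1 -> MISS (open row1); precharges=1
Acc 7: bank2 row3 -> HIT
Acc 8: bank0 row3 -> MISS (open row3); precharges=2
Acc 9: bank0 row2 -> MISS (open row2); precharges=3
Acc 10: bank2 row4 -> MISS (open row4); precharges=4

Answer: M M H M H M H M M M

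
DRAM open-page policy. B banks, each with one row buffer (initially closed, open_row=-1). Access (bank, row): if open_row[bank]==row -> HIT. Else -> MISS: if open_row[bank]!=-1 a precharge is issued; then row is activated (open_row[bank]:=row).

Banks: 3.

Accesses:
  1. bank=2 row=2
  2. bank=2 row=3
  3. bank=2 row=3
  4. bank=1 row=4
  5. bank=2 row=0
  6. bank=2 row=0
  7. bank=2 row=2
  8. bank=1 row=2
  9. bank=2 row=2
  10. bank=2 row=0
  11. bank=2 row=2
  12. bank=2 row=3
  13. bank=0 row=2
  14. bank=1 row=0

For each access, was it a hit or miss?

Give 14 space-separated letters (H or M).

Acc 1: bank2 row2 -> MISS (open row2); precharges=0
Acc 2: bank2 row3 -> MISS (open row3); precharges=1
Acc 3: bank2 row3 -> HIT
Acc 4: bank1 row4 -> MISS (open row4); precharges=1
Acc 5: bank2 row0 -> MISS (open row0); precharges=2
Acc 6: bank2 row0 -> HIT
Acc 7: bank2 row2 -> MISS (open row2); precharges=3
Acc 8: bank1 row2 -> MISS (open row2); precharges=4
Acc 9: bank2 row2 -> HIT
Acc 10: bank2 row0 -> MISS (open row0); precharges=5
Acc 11: bank2 row2 -> MISS (open row2); precharges=6
Acc 12: bank2 row3 -> MISS (open row3); precharges=7
Acc 13: bank0 row2 -> MISS (open row2); precharges=7
Acc 14: bank1 row0 -> MISS (open row0); precharges=8

Answer: M M H M M H M M H M M M M M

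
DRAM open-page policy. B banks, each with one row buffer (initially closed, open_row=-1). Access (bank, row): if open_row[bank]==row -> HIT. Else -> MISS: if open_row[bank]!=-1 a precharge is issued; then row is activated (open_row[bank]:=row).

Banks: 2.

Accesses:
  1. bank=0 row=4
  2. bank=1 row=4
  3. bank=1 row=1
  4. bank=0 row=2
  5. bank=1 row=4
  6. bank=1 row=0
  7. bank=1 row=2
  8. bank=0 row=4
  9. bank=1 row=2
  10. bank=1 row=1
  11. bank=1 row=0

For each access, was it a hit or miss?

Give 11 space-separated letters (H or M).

Answer: M M M M M M M M H M M

Derivation:
Acc 1: bank0 row4 -> MISS (open row4); precharges=0
Acc 2: bank1 row4 -> MISS (open row4); precharges=0
Acc 3: bank1 row1 -> MISS (open row1); precharges=1
Acc 4: bank0 row2 -> MISS (open row2); precharges=2
Acc 5: bank1 row4 -> MISS (open row4); precharges=3
Acc 6: bank1 row0 -> MISS (open row0); precharges=4
Acc 7: bank1 row2 -> MISS (open row2); precharges=5
Acc 8: bank0 row4 -> MISS (open row4); precharges=6
Acc 9: bank1 row2 -> HIT
Acc 10: bank1 row1 -> MISS (open row1); precharges=7
Acc 11: bank1 row0 -> MISS (open row0); precharges=8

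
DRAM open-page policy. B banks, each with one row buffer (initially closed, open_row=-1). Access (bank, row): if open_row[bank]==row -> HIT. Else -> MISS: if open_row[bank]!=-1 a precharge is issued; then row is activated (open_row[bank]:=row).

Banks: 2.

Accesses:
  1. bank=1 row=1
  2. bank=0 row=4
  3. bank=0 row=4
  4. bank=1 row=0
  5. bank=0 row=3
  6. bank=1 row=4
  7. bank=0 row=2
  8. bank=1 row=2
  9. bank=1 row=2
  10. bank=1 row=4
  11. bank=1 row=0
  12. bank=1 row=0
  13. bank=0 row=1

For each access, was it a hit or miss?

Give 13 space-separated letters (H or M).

Answer: M M H M M M M M H M M H M

Derivation:
Acc 1: bank1 row1 -> MISS (open row1); precharges=0
Acc 2: bank0 row4 -> MISS (open row4); precharges=0
Acc 3: bank0 row4 -> HIT
Acc 4: bank1 row0 -> MISS (open row0); precharges=1
Acc 5: bank0 row3 -> MISS (open row3); precharges=2
Acc 6: bank1 row4 -> MISS (open row4); precharges=3
Acc 7: bank0 row2 -> MISS (open row2); precharges=4
Acc 8: bank1 row2 -> MISS (open row2); precharges=5
Acc 9: bank1 row2 -> HIT
Acc 10: bank1 row4 -> MISS (open row4); precharges=6
Acc 11: bank1 row0 -> MISS (open row0); precharges=7
Acc 12: bank1 row0 -> HIT
Acc 13: bank0 row1 -> MISS (open row1); precharges=8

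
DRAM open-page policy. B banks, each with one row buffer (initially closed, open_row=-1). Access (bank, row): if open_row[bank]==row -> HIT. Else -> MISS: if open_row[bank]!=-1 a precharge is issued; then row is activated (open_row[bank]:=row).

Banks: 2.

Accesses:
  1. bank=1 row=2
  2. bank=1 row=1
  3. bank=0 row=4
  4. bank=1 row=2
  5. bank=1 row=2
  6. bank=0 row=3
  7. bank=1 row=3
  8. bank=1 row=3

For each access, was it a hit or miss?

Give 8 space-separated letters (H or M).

Answer: M M M M H M M H

Derivation:
Acc 1: bank1 row2 -> MISS (open row2); precharges=0
Acc 2: bank1 row1 -> MISS (open row1); precharges=1
Acc 3: bank0 row4 -> MISS (open row4); precharges=1
Acc 4: bank1 row2 -> MISS (open row2); precharges=2
Acc 5: bank1 row2 -> HIT
Acc 6: bank0 row3 -> MISS (open row3); precharges=3
Acc 7: bank1 row3 -> MISS (open row3); precharges=4
Acc 8: bank1 row3 -> HIT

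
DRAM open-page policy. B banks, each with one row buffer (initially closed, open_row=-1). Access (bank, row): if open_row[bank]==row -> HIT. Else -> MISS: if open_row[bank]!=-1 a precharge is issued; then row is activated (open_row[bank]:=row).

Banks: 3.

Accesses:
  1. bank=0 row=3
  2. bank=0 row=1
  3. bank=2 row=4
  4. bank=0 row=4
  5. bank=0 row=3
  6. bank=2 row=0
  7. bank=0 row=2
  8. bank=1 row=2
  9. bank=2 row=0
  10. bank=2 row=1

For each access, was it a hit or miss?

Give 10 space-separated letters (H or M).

Answer: M M M M M M M M H M

Derivation:
Acc 1: bank0 row3 -> MISS (open row3); precharges=0
Acc 2: bank0 row1 -> MISS (open row1); precharges=1
Acc 3: bank2 row4 -> MISS (open row4); precharges=1
Acc 4: bank0 row4 -> MISS (open row4); precharges=2
Acc 5: bank0 row3 -> MISS (open row3); precharges=3
Acc 6: bank2 row0 -> MISS (open row0); precharges=4
Acc 7: bank0 row2 -> MISS (open row2); precharges=5
Acc 8: bank1 row2 -> MISS (open row2); precharges=5
Acc 9: bank2 row0 -> HIT
Acc 10: bank2 row1 -> MISS (open row1); precharges=6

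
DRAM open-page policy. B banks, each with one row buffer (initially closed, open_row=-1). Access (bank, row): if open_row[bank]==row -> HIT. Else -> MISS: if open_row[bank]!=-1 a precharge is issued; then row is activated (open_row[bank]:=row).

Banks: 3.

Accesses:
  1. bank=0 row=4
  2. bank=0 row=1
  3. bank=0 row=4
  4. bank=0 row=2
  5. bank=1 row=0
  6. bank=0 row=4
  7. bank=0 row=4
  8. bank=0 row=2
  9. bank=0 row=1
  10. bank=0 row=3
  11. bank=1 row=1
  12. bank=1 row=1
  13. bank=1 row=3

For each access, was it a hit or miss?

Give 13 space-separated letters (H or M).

Acc 1: bank0 row4 -> MISS (open row4); precharges=0
Acc 2: bank0 row1 -> MISS (open row1); precharges=1
Acc 3: bank0 row4 -> MISS (open row4); precharges=2
Acc 4: bank0 row2 -> MISS (open row2); precharges=3
Acc 5: bank1 row0 -> MISS (open row0); precharges=3
Acc 6: bank0 row4 -> MISS (open row4); precharges=4
Acc 7: bank0 row4 -> HIT
Acc 8: bank0 row2 -> MISS (open row2); precharges=5
Acc 9: bank0 row1 -> MISS (open row1); precharges=6
Acc 10: bank0 row3 -> MISS (open row3); precharges=7
Acc 11: bank1 row1 -> MISS (open row1); precharges=8
Acc 12: bank1 row1 -> HIT
Acc 13: bank1 row3 -> MISS (open row3); precharges=9

Answer: M M M M M M H M M M M H M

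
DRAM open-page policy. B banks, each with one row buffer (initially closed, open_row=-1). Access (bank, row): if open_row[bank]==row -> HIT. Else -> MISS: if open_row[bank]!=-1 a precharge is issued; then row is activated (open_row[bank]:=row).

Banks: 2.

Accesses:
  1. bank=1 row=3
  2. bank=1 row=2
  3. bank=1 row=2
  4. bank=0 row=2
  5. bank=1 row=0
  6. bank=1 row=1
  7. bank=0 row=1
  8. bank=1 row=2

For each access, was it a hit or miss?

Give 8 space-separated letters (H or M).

Answer: M M H M M M M M

Derivation:
Acc 1: bank1 row3 -> MISS (open row3); precharges=0
Acc 2: bank1 row2 -> MISS (open row2); precharges=1
Acc 3: bank1 row2 -> HIT
Acc 4: bank0 row2 -> MISS (open row2); precharges=1
Acc 5: bank1 row0 -> MISS (open row0); precharges=2
Acc 6: bank1 row1 -> MISS (open row1); precharges=3
Acc 7: bank0 row1 -> MISS (open row1); precharges=4
Acc 8: bank1 row2 -> MISS (open row2); precharges=5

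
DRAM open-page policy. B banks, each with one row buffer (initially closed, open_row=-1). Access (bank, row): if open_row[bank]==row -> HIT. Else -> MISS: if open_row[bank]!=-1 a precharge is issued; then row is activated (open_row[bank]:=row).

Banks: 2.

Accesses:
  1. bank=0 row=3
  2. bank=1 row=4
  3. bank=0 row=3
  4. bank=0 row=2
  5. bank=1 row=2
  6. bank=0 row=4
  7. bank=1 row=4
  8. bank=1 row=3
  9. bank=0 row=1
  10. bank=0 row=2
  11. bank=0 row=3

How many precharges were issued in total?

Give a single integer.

Acc 1: bank0 row3 -> MISS (open row3); precharges=0
Acc 2: bank1 row4 -> MISS (open row4); precharges=0
Acc 3: bank0 row3 -> HIT
Acc 4: bank0 row2 -> MISS (open row2); precharges=1
Acc 5: bank1 row2 -> MISS (open row2); precharges=2
Acc 6: bank0 row4 -> MISS (open row4); precharges=3
Acc 7: bank1 row4 -> MISS (open row4); precharges=4
Acc 8: bank1 row3 -> MISS (open row3); precharges=5
Acc 9: bank0 row1 -> MISS (open row1); precharges=6
Acc 10: bank0 row2 -> MISS (open row2); precharges=7
Acc 11: bank0 row3 -> MISS (open row3); precharges=8

Answer: 8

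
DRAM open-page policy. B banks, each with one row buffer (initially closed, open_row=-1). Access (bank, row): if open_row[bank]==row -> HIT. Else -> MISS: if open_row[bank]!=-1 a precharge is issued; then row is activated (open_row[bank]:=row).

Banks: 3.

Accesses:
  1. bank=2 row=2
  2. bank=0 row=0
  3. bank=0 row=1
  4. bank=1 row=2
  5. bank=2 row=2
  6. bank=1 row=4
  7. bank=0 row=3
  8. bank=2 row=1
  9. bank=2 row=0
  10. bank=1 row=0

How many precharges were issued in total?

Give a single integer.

Answer: 6

Derivation:
Acc 1: bank2 row2 -> MISS (open row2); precharges=0
Acc 2: bank0 row0 -> MISS (open row0); precharges=0
Acc 3: bank0 row1 -> MISS (open row1); precharges=1
Acc 4: bank1 row2 -> MISS (open row2); precharges=1
Acc 5: bank2 row2 -> HIT
Acc 6: bank1 row4 -> MISS (open row4); precharges=2
Acc 7: bank0 row3 -> MISS (open row3); precharges=3
Acc 8: bank2 row1 -> MISS (open row1); precharges=4
Acc 9: bank2 row0 -> MISS (open row0); precharges=5
Acc 10: bank1 row0 -> MISS (open row0); precharges=6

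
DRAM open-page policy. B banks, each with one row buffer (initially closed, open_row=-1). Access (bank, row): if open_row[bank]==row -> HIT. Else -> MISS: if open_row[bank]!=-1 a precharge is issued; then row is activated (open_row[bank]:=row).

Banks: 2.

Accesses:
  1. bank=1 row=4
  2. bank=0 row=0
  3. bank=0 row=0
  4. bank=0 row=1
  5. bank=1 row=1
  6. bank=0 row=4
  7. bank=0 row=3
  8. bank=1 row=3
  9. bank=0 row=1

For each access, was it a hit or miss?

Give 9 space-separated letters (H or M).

Acc 1: bank1 row4 -> MISS (open row4); precharges=0
Acc 2: bank0 row0 -> MISS (open row0); precharges=0
Acc 3: bank0 row0 -> HIT
Acc 4: bank0 row1 -> MISS (open row1); precharges=1
Acc 5: bank1 row1 -> MISS (open row1); precharges=2
Acc 6: bank0 row4 -> MISS (open row4); precharges=3
Acc 7: bank0 row3 -> MISS (open row3); precharges=4
Acc 8: bank1 row3 -> MISS (open row3); precharges=5
Acc 9: bank0 row1 -> MISS (open row1); precharges=6

Answer: M M H M M M M M M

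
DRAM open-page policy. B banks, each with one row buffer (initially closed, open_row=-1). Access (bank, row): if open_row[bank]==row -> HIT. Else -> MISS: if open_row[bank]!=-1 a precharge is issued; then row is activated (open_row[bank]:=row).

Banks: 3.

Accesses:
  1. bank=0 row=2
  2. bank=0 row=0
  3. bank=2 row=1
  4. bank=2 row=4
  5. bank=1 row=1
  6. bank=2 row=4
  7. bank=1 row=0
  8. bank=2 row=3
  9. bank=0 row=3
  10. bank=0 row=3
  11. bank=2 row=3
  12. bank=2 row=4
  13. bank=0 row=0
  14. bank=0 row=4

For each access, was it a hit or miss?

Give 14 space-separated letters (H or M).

Answer: M M M M M H M M M H H M M M

Derivation:
Acc 1: bank0 row2 -> MISS (open row2); precharges=0
Acc 2: bank0 row0 -> MISS (open row0); precharges=1
Acc 3: bank2 row1 -> MISS (open row1); precharges=1
Acc 4: bank2 row4 -> MISS (open row4); precharges=2
Acc 5: bank1 row1 -> MISS (open row1); precharges=2
Acc 6: bank2 row4 -> HIT
Acc 7: bank1 row0 -> MISS (open row0); precharges=3
Acc 8: bank2 row3 -> MISS (open row3); precharges=4
Acc 9: bank0 row3 -> MISS (open row3); precharges=5
Acc 10: bank0 row3 -> HIT
Acc 11: bank2 row3 -> HIT
Acc 12: bank2 row4 -> MISS (open row4); precharges=6
Acc 13: bank0 row0 -> MISS (open row0); precharges=7
Acc 14: bank0 row4 -> MISS (open row4); precharges=8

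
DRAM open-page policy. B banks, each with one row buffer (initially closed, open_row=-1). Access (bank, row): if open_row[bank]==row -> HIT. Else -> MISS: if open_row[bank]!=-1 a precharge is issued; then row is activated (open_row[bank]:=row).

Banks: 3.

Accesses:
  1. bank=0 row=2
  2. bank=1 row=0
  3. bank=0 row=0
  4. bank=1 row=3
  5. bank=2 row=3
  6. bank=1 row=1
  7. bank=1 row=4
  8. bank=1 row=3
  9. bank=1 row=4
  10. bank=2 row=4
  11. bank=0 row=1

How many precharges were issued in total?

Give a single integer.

Answer: 8

Derivation:
Acc 1: bank0 row2 -> MISS (open row2); precharges=0
Acc 2: bank1 row0 -> MISS (open row0); precharges=0
Acc 3: bank0 row0 -> MISS (open row0); precharges=1
Acc 4: bank1 row3 -> MISS (open row3); precharges=2
Acc 5: bank2 row3 -> MISS (open row3); precharges=2
Acc 6: bank1 row1 -> MISS (open row1); precharges=3
Acc 7: bank1 row4 -> MISS (open row4); precharges=4
Acc 8: bank1 row3 -> MISS (open row3); precharges=5
Acc 9: bank1 row4 -> MISS (open row4); precharges=6
Acc 10: bank2 row4 -> MISS (open row4); precharges=7
Acc 11: bank0 row1 -> MISS (open row1); precharges=8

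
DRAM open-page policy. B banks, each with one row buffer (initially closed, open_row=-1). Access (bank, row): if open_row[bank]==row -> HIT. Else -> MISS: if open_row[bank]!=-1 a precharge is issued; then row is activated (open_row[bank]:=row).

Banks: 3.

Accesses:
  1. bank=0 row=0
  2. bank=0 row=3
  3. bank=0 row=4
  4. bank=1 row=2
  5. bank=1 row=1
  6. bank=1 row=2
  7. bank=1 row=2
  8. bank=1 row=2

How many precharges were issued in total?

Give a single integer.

Answer: 4

Derivation:
Acc 1: bank0 row0 -> MISS (open row0); precharges=0
Acc 2: bank0 row3 -> MISS (open row3); precharges=1
Acc 3: bank0 row4 -> MISS (open row4); precharges=2
Acc 4: bank1 row2 -> MISS (open row2); precharges=2
Acc 5: bank1 row1 -> MISS (open row1); precharges=3
Acc 6: bank1 row2 -> MISS (open row2); precharges=4
Acc 7: bank1 row2 -> HIT
Acc 8: bank1 row2 -> HIT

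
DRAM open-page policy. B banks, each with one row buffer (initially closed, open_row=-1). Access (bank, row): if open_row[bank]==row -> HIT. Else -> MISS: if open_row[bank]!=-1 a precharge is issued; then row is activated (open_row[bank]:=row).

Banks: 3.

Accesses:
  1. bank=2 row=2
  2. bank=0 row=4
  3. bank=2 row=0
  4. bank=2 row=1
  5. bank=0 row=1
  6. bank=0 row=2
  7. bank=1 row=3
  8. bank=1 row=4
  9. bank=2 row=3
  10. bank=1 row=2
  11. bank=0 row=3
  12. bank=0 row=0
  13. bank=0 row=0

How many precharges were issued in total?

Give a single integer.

Answer: 9

Derivation:
Acc 1: bank2 row2 -> MISS (open row2); precharges=0
Acc 2: bank0 row4 -> MISS (open row4); precharges=0
Acc 3: bank2 row0 -> MISS (open row0); precharges=1
Acc 4: bank2 row1 -> MISS (open row1); precharges=2
Acc 5: bank0 row1 -> MISS (open row1); precharges=3
Acc 6: bank0 row2 -> MISS (open row2); precharges=4
Acc 7: bank1 row3 -> MISS (open row3); precharges=4
Acc 8: bank1 row4 -> MISS (open row4); precharges=5
Acc 9: bank2 row3 -> MISS (open row3); precharges=6
Acc 10: bank1 row2 -> MISS (open row2); precharges=7
Acc 11: bank0 row3 -> MISS (open row3); precharges=8
Acc 12: bank0 row0 -> MISS (open row0); precharges=9
Acc 13: bank0 row0 -> HIT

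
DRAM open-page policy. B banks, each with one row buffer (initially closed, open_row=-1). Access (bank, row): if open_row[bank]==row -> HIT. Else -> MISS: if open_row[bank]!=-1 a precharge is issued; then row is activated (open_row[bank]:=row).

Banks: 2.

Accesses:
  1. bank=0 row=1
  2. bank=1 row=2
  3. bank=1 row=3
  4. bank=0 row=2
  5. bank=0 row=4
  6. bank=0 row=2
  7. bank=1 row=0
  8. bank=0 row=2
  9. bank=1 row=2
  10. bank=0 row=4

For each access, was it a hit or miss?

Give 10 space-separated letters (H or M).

Acc 1: bank0 row1 -> MISS (open row1); precharges=0
Acc 2: bank1 row2 -> MISS (open row2); precharges=0
Acc 3: bank1 row3 -> MISS (open row3); precharges=1
Acc 4: bank0 row2 -> MISS (open row2); precharges=2
Acc 5: bank0 row4 -> MISS (open row4); precharges=3
Acc 6: bank0 row2 -> MISS (open row2); precharges=4
Acc 7: bank1 row0 -> MISS (open row0); precharges=5
Acc 8: bank0 row2 -> HIT
Acc 9: bank1 row2 -> MISS (open row2); precharges=6
Acc 10: bank0 row4 -> MISS (open row4); precharges=7

Answer: M M M M M M M H M M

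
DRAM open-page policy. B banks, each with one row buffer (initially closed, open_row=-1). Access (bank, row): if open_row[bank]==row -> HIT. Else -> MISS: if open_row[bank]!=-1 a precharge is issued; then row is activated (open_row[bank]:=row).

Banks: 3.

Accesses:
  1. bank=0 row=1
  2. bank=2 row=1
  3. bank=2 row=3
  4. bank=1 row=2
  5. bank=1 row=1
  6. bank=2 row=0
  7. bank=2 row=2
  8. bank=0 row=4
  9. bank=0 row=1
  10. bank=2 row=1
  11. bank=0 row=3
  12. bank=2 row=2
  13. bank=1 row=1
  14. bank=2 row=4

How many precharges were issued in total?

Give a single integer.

Acc 1: bank0 row1 -> MISS (open row1); precharges=0
Acc 2: bank2 row1 -> MISS (open row1); precharges=0
Acc 3: bank2 row3 -> MISS (open row3); precharges=1
Acc 4: bank1 row2 -> MISS (open row2); precharges=1
Acc 5: bank1 row1 -> MISS (open row1); precharges=2
Acc 6: bank2 row0 -> MISS (open row0); precharges=3
Acc 7: bank2 row2 -> MISS (open row2); precharges=4
Acc 8: bank0 row4 -> MISS (open row4); precharges=5
Acc 9: bank0 row1 -> MISS (open row1); precharges=6
Acc 10: bank2 row1 -> MISS (open row1); precharges=7
Acc 11: bank0 row3 -> MISS (open row3); precharges=8
Acc 12: bank2 row2 -> MISS (open row2); precharges=9
Acc 13: bank1 row1 -> HIT
Acc 14: bank2 row4 -> MISS (open row4); precharges=10

Answer: 10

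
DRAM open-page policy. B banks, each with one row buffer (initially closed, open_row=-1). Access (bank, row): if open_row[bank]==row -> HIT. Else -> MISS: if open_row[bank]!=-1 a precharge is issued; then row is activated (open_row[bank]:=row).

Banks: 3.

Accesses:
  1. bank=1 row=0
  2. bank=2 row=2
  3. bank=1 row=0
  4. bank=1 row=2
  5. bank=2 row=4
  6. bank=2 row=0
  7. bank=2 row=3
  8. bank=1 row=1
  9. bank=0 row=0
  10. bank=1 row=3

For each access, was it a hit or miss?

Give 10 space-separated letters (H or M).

Acc 1: bank1 row0 -> MISS (open row0); precharges=0
Acc 2: bank2 row2 -> MISS (open row2); precharges=0
Acc 3: bank1 row0 -> HIT
Acc 4: bank1 row2 -> MISS (open row2); precharges=1
Acc 5: bank2 row4 -> MISS (open row4); precharges=2
Acc 6: bank2 row0 -> MISS (open row0); precharges=3
Acc 7: bank2 row3 -> MISS (open row3); precharges=4
Acc 8: bank1 row1 -> MISS (open row1); precharges=5
Acc 9: bank0 row0 -> MISS (open row0); precharges=5
Acc 10: bank1 row3 -> MISS (open row3); precharges=6

Answer: M M H M M M M M M M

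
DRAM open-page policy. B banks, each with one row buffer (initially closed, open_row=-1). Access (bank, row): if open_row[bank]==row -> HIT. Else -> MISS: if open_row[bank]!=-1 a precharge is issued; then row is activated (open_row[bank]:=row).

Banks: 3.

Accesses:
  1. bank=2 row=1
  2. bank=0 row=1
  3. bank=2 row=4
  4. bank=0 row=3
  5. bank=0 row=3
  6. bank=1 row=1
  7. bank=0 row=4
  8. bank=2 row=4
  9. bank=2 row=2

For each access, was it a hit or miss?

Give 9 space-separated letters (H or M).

Acc 1: bank2 row1 -> MISS (open row1); precharges=0
Acc 2: bank0 row1 -> MISS (open row1); precharges=0
Acc 3: bank2 row4 -> MISS (open row4); precharges=1
Acc 4: bank0 row3 -> MISS (open row3); precharges=2
Acc 5: bank0 row3 -> HIT
Acc 6: bank1 row1 -> MISS (open row1); precharges=2
Acc 7: bank0 row4 -> MISS (open row4); precharges=3
Acc 8: bank2 row4 -> HIT
Acc 9: bank2 row2 -> MISS (open row2); precharges=4

Answer: M M M M H M M H M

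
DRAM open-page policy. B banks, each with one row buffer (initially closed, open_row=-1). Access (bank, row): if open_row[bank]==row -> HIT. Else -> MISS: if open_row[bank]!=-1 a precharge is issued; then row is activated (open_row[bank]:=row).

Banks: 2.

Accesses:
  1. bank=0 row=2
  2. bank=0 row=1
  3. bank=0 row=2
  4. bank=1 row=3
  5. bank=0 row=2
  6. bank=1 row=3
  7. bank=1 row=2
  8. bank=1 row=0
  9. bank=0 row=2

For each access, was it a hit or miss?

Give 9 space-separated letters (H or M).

Answer: M M M M H H M M H

Derivation:
Acc 1: bank0 row2 -> MISS (open row2); precharges=0
Acc 2: bank0 row1 -> MISS (open row1); precharges=1
Acc 3: bank0 row2 -> MISS (open row2); precharges=2
Acc 4: bank1 row3 -> MISS (open row3); precharges=2
Acc 5: bank0 row2 -> HIT
Acc 6: bank1 row3 -> HIT
Acc 7: bank1 row2 -> MISS (open row2); precharges=3
Acc 8: bank1 row0 -> MISS (open row0); precharges=4
Acc 9: bank0 row2 -> HIT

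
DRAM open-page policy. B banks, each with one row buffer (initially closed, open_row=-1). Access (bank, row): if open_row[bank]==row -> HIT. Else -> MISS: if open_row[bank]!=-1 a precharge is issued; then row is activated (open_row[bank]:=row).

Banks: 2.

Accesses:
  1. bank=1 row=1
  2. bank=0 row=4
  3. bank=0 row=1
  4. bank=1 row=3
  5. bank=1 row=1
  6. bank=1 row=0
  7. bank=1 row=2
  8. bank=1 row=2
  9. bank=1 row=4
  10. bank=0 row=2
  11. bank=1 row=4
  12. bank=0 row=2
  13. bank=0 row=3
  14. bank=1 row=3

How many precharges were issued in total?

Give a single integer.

Acc 1: bank1 row1 -> MISS (open row1); precharges=0
Acc 2: bank0 row4 -> MISS (open row4); precharges=0
Acc 3: bank0 row1 -> MISS (open row1); precharges=1
Acc 4: bank1 row3 -> MISS (open row3); precharges=2
Acc 5: bank1 row1 -> MISS (open row1); precharges=3
Acc 6: bank1 row0 -> MISS (open row0); precharges=4
Acc 7: bank1 row2 -> MISS (open row2); precharges=5
Acc 8: bank1 row2 -> HIT
Acc 9: bank1 row4 -> MISS (open row4); precharges=6
Acc 10: bank0 row2 -> MISS (open row2); precharges=7
Acc 11: bank1 row4 -> HIT
Acc 12: bank0 row2 -> HIT
Acc 13: bank0 row3 -> MISS (open row3); precharges=8
Acc 14: bank1 row3 -> MISS (open row3); precharges=9

Answer: 9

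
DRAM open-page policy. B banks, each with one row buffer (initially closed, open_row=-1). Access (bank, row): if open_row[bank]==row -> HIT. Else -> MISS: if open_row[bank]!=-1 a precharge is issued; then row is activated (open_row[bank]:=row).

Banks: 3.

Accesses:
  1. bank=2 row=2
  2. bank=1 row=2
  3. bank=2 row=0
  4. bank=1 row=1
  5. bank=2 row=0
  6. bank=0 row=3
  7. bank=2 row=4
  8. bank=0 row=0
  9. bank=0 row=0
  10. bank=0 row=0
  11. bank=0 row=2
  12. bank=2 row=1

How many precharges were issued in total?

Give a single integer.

Answer: 6

Derivation:
Acc 1: bank2 row2 -> MISS (open row2); precharges=0
Acc 2: bank1 row2 -> MISS (open row2); precharges=0
Acc 3: bank2 row0 -> MISS (open row0); precharges=1
Acc 4: bank1 row1 -> MISS (open row1); precharges=2
Acc 5: bank2 row0 -> HIT
Acc 6: bank0 row3 -> MISS (open row3); precharges=2
Acc 7: bank2 row4 -> MISS (open row4); precharges=3
Acc 8: bank0 row0 -> MISS (open row0); precharges=4
Acc 9: bank0 row0 -> HIT
Acc 10: bank0 row0 -> HIT
Acc 11: bank0 row2 -> MISS (open row2); precharges=5
Acc 12: bank2 row1 -> MISS (open row1); precharges=6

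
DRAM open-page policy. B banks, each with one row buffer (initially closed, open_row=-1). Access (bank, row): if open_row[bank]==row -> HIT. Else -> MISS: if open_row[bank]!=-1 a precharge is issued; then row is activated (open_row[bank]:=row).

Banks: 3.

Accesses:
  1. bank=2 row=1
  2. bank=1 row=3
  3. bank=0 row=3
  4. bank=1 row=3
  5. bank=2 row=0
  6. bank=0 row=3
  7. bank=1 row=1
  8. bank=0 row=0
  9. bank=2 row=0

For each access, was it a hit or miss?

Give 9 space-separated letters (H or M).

Answer: M M M H M H M M H

Derivation:
Acc 1: bank2 row1 -> MISS (open row1); precharges=0
Acc 2: bank1 row3 -> MISS (open row3); precharges=0
Acc 3: bank0 row3 -> MISS (open row3); precharges=0
Acc 4: bank1 row3 -> HIT
Acc 5: bank2 row0 -> MISS (open row0); precharges=1
Acc 6: bank0 row3 -> HIT
Acc 7: bank1 row1 -> MISS (open row1); precharges=2
Acc 8: bank0 row0 -> MISS (open row0); precharges=3
Acc 9: bank2 row0 -> HIT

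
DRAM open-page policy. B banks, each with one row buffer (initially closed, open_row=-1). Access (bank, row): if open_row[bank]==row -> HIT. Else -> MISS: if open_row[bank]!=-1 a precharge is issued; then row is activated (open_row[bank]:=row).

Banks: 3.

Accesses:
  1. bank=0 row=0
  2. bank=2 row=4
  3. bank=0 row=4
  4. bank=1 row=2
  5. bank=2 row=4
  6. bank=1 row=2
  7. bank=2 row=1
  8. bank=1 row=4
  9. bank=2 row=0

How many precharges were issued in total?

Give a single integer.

Acc 1: bank0 row0 -> MISS (open row0); precharges=0
Acc 2: bank2 row4 -> MISS (open row4); precharges=0
Acc 3: bank0 row4 -> MISS (open row4); precharges=1
Acc 4: bank1 row2 -> MISS (open row2); precharges=1
Acc 5: bank2 row4 -> HIT
Acc 6: bank1 row2 -> HIT
Acc 7: bank2 row1 -> MISS (open row1); precharges=2
Acc 8: bank1 row4 -> MISS (open row4); precharges=3
Acc 9: bank2 row0 -> MISS (open row0); precharges=4

Answer: 4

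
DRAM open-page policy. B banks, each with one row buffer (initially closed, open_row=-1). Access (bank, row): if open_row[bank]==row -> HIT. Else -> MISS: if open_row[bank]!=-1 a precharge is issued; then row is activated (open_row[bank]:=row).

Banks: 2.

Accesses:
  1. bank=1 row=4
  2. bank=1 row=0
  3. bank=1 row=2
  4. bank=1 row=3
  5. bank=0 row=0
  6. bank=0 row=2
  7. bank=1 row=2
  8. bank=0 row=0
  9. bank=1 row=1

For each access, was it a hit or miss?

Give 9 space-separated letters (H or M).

Acc 1: bank1 row4 -> MISS (open row4); precharges=0
Acc 2: bank1 row0 -> MISS (open row0); precharges=1
Acc 3: bank1 row2 -> MISS (open row2); precharges=2
Acc 4: bank1 row3 -> MISS (open row3); precharges=3
Acc 5: bank0 row0 -> MISS (open row0); precharges=3
Acc 6: bank0 row2 -> MISS (open row2); precharges=4
Acc 7: bank1 row2 -> MISS (open row2); precharges=5
Acc 8: bank0 row0 -> MISS (open row0); precharges=6
Acc 9: bank1 row1 -> MISS (open row1); precharges=7

Answer: M M M M M M M M M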